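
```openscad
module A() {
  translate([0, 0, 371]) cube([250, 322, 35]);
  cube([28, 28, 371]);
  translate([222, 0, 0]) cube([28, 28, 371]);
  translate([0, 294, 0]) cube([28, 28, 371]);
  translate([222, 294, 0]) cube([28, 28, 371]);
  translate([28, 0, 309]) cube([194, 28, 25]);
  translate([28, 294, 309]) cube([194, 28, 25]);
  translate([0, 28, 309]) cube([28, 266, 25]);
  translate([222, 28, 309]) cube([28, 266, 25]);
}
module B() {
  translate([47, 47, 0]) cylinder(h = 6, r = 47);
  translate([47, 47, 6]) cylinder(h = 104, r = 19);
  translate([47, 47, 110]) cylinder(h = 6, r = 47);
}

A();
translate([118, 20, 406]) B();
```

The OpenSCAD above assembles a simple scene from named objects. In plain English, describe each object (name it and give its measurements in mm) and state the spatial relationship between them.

A is a simple wooden stool: a rectangular seat 250 mm (x) by 322 mm (y), 35 mm thick, top face at z = 406 mm, on four square legs, each 28×28 mm in cross-section. The legs rest on z = 0, each flush with a corner of the seat. Four stretchers, 28 mm wide and 25 mm tall, connect adjacent legs with their undersides at z = 309 mm, each running between the inner faces of the legs it joins and aligned with the legs' outer faces on the other axis.

B is a spool: two coaxial disc flanges of radius 47 mm and thickness 6 mm, joined by a core cylinder of radius 19 mm and height 104 mm. The lower flange rests on z = 0 and the three cylinders share a vertical axis.

The spool is on top of the stool.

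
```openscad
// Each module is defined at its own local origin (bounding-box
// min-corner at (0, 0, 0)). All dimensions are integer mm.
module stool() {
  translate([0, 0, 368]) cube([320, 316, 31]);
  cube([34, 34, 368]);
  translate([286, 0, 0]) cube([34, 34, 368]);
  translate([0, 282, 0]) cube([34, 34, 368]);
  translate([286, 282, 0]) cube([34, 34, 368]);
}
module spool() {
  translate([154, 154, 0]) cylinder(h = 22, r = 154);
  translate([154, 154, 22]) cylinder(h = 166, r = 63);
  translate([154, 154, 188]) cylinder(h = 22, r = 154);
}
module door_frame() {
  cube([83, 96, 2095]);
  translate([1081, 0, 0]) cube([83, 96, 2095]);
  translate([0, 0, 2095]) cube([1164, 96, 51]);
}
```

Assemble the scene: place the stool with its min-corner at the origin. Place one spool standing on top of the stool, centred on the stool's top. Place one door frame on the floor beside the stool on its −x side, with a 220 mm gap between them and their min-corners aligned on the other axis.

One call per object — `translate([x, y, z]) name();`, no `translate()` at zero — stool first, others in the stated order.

stool();
translate([6, 4, 399]) spool();
translate([-1384, 0, 0]) door_frame();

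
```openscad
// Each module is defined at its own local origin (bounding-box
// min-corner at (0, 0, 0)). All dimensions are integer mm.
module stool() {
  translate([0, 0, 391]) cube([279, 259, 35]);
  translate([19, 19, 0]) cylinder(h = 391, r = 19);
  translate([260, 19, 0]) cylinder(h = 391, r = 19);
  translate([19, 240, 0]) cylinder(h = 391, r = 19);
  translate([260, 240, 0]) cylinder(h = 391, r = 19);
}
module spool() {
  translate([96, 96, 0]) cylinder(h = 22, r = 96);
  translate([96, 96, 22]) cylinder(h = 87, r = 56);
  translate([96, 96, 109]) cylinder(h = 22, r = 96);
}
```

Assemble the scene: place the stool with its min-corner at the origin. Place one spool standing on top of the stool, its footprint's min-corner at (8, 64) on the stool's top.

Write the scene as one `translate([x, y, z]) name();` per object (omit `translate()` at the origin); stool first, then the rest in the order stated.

stool();
translate([8, 64, 426]) spool();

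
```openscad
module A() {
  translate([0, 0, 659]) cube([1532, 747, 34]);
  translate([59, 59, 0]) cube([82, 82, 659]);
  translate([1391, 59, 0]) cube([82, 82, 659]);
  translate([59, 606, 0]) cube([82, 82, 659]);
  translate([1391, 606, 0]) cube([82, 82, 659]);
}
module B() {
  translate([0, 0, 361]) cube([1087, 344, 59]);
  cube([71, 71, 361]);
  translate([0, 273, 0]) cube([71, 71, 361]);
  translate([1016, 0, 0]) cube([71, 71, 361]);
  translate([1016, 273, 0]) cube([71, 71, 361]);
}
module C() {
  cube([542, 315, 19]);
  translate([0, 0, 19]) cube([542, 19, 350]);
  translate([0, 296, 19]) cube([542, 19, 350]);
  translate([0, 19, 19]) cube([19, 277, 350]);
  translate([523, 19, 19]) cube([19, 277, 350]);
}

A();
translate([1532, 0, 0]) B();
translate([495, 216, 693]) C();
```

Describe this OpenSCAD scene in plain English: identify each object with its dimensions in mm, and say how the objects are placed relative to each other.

A is a rectangular dining table. The top is 1532×747×34 mm with its upper surface at z = 693 mm. It stands on four 82×82 mm square legs, each inset 59 mm from the nearest pair of top edges, running from the floor to the underside of the top.

B is a bench: a 1087×344 mm seat slab, 59 mm thick, top at z = 420 mm, on four 71×71 mm square legs flush with the seat corners and standing on z = 0.

C is an open storage box with external size 542×315×369 mm and wall thickness 19 mm (the base is also 19 mm thick). The base covers the whole footprint; the four walls stand on the base, with the y-facing walls full-width and the x-facing walls fitting between their inner faces.

The bench is against the table's +x side, with their −y faces flush. The open box is on top of the table, centred.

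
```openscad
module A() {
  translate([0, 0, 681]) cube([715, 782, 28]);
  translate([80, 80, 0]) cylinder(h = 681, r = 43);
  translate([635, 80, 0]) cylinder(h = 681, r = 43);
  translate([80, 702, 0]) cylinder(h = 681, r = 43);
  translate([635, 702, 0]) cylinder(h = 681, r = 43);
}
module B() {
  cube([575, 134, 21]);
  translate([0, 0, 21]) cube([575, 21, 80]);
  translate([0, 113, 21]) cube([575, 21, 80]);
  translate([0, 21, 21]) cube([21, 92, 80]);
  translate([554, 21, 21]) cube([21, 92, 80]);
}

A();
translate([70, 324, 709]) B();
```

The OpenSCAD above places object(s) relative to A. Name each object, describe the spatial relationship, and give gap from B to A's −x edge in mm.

A is a table. B is an open box. The open box is on top of the table, centred. The gap from the open box to the table's −x edge is 70 mm.

The open box's min-x is at 70; the table's min-x is 0; gap = 70 mm.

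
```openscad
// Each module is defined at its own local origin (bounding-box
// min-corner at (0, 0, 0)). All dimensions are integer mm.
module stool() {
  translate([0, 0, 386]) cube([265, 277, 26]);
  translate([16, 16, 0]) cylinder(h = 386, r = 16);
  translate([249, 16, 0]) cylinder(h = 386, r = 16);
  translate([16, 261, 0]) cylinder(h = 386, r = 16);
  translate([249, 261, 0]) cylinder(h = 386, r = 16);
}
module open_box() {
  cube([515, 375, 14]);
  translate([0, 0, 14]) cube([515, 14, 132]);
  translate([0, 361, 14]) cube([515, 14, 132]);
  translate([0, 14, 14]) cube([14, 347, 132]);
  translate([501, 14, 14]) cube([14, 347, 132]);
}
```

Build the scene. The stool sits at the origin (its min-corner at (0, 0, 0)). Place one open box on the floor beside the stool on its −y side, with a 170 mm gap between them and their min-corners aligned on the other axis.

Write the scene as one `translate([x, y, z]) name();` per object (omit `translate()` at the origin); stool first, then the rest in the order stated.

stool();
translate([0, -545, 0]) open_box();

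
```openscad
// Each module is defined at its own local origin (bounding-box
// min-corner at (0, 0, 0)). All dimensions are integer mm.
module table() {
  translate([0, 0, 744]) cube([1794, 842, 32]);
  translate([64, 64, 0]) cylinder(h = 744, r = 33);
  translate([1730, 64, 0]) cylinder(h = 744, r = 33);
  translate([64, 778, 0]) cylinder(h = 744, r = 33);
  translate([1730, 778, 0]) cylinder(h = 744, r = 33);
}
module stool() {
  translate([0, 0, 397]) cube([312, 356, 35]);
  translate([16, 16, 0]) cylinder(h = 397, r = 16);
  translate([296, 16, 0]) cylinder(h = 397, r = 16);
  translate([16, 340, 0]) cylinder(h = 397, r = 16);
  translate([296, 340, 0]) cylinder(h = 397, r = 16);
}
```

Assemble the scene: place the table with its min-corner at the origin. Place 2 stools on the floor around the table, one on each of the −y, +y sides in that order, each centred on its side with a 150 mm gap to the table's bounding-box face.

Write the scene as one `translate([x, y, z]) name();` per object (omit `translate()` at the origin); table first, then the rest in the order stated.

table();
translate([741, -506, 0]) stool();
translate([741, 992, 0]) stool();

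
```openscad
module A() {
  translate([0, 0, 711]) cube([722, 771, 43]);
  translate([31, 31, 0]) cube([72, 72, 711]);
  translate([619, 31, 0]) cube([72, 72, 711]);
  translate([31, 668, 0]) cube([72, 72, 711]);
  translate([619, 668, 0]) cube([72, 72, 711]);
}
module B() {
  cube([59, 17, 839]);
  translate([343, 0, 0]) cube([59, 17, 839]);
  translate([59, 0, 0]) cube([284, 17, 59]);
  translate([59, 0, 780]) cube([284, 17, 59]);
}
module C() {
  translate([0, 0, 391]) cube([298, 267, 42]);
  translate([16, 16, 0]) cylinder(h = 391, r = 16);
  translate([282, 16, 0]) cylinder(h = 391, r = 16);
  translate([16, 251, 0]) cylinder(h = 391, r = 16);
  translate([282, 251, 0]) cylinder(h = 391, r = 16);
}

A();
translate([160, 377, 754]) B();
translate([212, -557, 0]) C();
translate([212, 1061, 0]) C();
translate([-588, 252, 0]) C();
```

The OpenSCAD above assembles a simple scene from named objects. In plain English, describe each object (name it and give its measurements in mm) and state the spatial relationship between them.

A is a table: top 722 mm (x) × 771 mm (y), 43 mm thick, upper face at z = 754 mm, on four 72×72 mm square legs, each inset 31 mm from the nearest pair of top edges, running from z = 0 to the bottom of the top.

B is a rectangular picture frame lying in the x–z plane (depth along y). The opening is 284 mm wide (x) by 721 mm tall (z), surrounded by a border 59 mm wide on all four sides. The frame is 17 mm deep and is made of two full-height vertical stiles with two horizontal rails fitted between them.

C is a four-legged stool. The seat is a 298×267×42 mm slab whose top surface is at z = 433 mm; four round legs, each 32 mm in diameter, run from the floor (z = 0) to the underside of the seat, each leg's axis is inset half a diameter from the nearest pair of seat edges (so the leg's bounding box is flush with the corner).

The picture frame is on top of the table, centred. Three stools sit around the table at the −y, +y, −x sides.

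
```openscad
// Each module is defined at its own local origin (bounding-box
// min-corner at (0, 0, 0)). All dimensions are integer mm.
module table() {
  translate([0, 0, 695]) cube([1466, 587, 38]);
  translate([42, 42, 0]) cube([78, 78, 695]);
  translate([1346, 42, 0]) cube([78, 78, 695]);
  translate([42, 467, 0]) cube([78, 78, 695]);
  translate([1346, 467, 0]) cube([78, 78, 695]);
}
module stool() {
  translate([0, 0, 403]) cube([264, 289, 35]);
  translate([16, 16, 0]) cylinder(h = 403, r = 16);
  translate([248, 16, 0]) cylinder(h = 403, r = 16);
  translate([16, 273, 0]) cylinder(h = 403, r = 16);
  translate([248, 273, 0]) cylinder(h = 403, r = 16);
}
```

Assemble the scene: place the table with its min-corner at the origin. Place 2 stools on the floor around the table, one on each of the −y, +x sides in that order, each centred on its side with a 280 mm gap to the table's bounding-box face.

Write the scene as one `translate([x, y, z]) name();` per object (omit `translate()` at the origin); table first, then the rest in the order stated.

table();
translate([601, -569, 0]) stool();
translate([1746, 149, 0]) stool();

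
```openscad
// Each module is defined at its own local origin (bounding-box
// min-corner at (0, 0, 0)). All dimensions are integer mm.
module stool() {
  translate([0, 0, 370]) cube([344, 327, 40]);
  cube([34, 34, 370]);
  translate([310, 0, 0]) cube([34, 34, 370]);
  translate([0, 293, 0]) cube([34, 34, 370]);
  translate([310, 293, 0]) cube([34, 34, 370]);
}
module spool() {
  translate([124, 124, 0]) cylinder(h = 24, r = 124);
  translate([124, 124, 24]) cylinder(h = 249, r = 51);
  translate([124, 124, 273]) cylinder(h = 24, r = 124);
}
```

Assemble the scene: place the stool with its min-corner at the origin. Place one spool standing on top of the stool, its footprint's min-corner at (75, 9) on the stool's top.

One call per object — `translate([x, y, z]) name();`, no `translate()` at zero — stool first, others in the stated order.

stool();
translate([75, 9, 410]) spool();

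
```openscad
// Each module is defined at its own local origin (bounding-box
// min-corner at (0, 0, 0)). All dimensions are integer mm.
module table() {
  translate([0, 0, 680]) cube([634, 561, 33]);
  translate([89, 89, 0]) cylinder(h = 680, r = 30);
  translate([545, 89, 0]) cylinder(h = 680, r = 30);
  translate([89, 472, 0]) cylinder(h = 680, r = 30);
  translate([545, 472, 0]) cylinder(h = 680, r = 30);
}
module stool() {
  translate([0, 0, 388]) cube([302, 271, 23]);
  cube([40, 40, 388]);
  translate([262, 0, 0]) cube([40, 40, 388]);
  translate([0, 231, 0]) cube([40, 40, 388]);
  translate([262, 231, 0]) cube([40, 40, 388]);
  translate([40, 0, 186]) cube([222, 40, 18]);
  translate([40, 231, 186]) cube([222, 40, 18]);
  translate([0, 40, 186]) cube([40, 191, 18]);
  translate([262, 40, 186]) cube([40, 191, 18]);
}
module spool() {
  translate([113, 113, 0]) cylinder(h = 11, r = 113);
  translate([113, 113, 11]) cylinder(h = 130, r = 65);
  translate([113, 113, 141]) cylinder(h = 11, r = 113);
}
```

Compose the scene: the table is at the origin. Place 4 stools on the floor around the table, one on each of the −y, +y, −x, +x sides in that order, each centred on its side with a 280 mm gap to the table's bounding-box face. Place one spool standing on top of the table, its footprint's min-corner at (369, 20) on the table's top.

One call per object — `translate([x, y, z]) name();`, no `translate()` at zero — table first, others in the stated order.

table();
translate([166, -551, 0]) stool();
translate([166, 841, 0]) stool();
translate([-582, 145, 0]) stool();
translate([914, 145, 0]) stool();
translate([369, 20, 713]) spool();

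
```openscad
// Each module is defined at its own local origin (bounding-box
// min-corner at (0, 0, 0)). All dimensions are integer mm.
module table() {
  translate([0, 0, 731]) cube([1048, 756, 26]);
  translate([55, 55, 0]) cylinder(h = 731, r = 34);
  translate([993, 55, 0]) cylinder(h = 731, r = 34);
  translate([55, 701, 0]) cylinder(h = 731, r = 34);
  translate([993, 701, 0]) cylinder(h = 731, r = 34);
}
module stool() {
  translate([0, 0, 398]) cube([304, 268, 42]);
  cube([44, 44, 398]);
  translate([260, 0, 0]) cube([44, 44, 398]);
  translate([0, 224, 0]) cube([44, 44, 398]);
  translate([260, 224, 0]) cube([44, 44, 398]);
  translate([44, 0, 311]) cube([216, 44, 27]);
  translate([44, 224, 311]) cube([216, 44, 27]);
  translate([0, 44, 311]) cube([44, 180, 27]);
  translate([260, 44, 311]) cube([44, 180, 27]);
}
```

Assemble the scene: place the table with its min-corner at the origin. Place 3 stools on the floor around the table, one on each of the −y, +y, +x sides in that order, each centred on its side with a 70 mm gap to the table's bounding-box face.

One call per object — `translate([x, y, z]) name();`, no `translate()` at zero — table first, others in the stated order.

table();
translate([372, -338, 0]) stool();
translate([372, 826, 0]) stool();
translate([1118, 244, 0]) stool();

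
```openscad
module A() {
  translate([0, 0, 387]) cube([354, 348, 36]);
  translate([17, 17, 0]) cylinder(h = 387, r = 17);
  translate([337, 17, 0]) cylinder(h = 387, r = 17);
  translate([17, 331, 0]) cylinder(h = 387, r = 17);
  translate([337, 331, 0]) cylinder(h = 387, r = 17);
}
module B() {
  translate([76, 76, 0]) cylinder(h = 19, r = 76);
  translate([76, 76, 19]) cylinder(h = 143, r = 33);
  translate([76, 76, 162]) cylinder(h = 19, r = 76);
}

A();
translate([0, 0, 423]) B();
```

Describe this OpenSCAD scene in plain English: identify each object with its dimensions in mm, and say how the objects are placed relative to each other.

A is a four-legged stool. The seat is a 354×348×36 mm slab whose top surface is at z = 423 mm; four round legs, each 34 mm in diameter, run from the floor (z = 0) to the underside of the seat, each leg's axis is inset half a diameter from the nearest pair of seat edges (so the leg's bounding box is flush with the corner).

B is a spool: two coaxial disc flanges of radius 76 mm and thickness 19 mm, joined by a core cylinder of radius 33 mm and height 143 mm. The lower flange rests on z = 0 and the three cylinders share a vertical axis.

The spool is on top of the stool.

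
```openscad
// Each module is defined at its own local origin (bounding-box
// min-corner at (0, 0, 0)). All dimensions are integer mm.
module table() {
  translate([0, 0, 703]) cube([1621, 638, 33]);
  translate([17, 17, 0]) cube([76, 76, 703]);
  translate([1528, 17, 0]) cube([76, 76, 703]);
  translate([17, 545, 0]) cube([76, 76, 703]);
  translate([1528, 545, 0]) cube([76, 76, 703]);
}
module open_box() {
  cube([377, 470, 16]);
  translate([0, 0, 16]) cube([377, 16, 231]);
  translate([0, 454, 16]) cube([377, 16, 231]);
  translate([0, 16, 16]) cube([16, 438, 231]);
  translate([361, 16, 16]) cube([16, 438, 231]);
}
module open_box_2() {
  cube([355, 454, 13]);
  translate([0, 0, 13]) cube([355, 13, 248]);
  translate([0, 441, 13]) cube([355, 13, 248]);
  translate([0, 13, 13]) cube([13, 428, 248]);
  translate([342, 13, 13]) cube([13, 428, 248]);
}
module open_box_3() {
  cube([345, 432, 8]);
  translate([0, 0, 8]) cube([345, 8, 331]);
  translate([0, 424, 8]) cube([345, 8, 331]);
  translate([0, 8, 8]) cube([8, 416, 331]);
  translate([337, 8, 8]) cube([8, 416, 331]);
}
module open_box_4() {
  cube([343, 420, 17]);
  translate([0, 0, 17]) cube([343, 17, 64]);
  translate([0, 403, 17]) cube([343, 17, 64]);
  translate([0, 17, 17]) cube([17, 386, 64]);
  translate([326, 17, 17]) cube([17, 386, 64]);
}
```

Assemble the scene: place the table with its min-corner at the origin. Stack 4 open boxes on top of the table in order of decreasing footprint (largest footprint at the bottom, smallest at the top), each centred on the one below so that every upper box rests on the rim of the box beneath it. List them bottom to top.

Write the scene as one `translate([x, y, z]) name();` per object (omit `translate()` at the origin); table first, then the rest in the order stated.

table();
translate([622, 84, 736]) open_box();
translate([633, 92, 983]) open_box_2();
translate([638, 103, 1244]) open_box_3();
translate([639, 109, 1583]) open_box_4();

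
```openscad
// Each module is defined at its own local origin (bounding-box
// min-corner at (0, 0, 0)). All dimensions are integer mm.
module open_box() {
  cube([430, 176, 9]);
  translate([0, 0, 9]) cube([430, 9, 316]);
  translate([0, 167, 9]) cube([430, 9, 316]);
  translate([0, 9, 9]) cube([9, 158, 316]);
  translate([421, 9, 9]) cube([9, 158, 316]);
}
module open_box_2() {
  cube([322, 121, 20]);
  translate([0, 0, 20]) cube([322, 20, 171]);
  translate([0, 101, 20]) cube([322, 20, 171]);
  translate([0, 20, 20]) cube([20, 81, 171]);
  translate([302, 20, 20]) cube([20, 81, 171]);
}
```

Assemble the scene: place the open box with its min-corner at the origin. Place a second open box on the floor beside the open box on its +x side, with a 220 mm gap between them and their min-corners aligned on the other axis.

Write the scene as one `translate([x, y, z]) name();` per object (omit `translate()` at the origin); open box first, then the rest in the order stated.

open_box();
translate([650, 0, 0]) open_box_2();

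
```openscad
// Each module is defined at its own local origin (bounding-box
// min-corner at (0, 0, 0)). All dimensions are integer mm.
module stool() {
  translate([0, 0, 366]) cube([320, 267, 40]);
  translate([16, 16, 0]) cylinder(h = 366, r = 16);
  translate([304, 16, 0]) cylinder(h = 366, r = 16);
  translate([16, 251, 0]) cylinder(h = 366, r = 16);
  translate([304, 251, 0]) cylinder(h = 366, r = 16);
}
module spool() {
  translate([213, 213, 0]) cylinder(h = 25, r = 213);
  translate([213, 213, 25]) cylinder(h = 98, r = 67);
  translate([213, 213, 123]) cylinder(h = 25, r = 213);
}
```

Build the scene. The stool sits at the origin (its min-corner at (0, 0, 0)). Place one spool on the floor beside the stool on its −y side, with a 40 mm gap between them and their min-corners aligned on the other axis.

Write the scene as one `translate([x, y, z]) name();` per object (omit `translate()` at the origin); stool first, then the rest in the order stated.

stool();
translate([0, -466, 0]) spool();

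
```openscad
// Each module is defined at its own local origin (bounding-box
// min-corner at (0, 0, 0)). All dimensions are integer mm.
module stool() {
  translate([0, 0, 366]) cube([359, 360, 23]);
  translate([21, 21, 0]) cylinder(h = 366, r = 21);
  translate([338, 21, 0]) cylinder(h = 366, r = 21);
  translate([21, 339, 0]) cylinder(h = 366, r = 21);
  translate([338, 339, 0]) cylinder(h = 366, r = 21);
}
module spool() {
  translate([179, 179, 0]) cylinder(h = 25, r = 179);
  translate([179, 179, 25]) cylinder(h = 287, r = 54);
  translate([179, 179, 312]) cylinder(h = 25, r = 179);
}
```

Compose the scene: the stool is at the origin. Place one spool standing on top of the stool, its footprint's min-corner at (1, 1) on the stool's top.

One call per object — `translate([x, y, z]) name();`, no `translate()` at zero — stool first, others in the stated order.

stool();
translate([1, 1, 389]) spool();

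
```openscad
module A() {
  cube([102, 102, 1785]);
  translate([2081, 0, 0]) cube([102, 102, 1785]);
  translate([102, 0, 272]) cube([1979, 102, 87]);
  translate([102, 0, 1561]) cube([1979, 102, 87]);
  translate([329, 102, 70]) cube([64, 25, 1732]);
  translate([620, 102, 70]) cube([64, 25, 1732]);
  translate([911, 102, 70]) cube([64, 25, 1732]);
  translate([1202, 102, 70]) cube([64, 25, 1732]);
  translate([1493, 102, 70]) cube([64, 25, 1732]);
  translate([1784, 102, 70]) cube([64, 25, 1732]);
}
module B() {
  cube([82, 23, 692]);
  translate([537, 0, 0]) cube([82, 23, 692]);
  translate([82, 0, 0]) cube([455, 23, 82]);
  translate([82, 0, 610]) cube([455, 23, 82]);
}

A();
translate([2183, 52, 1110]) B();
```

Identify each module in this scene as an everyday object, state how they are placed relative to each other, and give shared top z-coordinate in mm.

Both tops at z = 1802 mm.

A is a fence section. B is a picture frame. The picture frame is beside the fence section with their tops flush at z = 1802. The shared top z-coordinate is 1802 mm.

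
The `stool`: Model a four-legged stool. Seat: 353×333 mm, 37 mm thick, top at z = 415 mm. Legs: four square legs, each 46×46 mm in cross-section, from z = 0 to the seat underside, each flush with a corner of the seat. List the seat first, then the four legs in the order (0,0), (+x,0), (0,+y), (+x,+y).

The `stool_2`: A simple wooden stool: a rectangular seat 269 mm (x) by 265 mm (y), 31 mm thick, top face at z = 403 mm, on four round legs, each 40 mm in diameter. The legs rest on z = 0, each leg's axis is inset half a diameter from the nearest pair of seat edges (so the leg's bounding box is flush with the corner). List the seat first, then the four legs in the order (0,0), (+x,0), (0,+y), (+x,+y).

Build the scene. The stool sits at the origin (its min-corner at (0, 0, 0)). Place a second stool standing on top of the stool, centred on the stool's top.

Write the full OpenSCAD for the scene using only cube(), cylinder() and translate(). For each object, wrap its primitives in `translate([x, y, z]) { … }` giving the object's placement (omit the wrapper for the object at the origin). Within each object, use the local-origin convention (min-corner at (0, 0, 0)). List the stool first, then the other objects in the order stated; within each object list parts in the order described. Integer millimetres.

translate([0, 0, 378]) cube([353, 333, 37]);
cube([46, 46, 378]);
translate([307, 0, 0]) cube([46, 46, 378]);
translate([0, 287, 0]) cube([46, 46, 378]);
translate([307, 287, 0]) cube([46, 46, 378]);
translate([42, 34, 415]) {
  translate([0, 0, 372]) cube([269, 265, 31]);
  translate([20, 20, 0]) cylinder(h = 372, r = 20);
  translate([249, 20, 0]) cylinder(h = 372, r = 20);
  translate([20, 245, 0]) cylinder(h = 372, r = 20);
  translate([249, 245, 0]) cylinder(h = 372, r = 20);
}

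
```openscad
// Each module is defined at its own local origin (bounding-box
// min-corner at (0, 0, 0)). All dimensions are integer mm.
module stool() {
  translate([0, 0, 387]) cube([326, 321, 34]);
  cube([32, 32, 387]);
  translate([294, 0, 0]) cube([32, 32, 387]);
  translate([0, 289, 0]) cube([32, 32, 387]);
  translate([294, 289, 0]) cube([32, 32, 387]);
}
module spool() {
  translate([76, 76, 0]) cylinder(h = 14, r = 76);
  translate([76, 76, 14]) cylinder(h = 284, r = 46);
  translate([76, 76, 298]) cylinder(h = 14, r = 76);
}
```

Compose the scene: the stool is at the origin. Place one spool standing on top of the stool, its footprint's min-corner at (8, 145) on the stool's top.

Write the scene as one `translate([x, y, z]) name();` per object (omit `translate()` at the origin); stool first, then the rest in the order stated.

stool();
translate([8, 145, 421]) spool();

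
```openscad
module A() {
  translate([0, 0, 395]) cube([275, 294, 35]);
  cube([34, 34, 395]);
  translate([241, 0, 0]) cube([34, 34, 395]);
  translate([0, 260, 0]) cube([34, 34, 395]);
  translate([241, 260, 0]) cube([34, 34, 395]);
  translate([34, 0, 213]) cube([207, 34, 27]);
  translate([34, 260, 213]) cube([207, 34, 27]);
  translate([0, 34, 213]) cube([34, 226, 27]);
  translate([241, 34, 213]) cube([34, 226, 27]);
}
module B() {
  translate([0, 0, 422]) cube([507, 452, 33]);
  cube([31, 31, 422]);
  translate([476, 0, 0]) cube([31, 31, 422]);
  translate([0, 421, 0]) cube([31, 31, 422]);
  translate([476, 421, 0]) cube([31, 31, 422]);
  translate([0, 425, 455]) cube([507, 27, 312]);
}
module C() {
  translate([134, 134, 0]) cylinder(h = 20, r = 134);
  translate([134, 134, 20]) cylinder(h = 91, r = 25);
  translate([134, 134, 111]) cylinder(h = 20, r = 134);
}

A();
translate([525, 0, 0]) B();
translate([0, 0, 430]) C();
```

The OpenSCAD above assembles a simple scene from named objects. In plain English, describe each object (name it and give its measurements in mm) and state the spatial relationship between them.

A is a four-legged stool. The seat is a 275×294×35 mm slab whose top surface is at z = 430 mm; four square legs, each 34×34 mm in cross-section, run from the floor (z = 0) to the underside of the seat, each flush with a corner of the seat. Four stretchers, 34 mm wide and 27 mm tall, connect adjacent legs with their undersides at z = 213 mm, each running between the inner faces of the legs it joins and aligned with the legs' outer faces on the other axis.

B is a chair: 507×452 mm seat, 33 mm thick, top at z = 455 mm, on four 31 mm square corner legs flush with the seat edges. A 27 mm thick backrest slab spans the full seat width, extending 312 mm above the seat top, its back face flush with the seat's +y edge.

C is a spool: two coaxial disc flanges of radius 134 mm and thickness 20 mm, joined by a core cylinder of radius 25 mm and height 91 mm. The lower flange rests on z = 0 and the three cylinders share a vertical axis.

The chair is on the floor beside the stool on its +x side. The spool is on top of the stool.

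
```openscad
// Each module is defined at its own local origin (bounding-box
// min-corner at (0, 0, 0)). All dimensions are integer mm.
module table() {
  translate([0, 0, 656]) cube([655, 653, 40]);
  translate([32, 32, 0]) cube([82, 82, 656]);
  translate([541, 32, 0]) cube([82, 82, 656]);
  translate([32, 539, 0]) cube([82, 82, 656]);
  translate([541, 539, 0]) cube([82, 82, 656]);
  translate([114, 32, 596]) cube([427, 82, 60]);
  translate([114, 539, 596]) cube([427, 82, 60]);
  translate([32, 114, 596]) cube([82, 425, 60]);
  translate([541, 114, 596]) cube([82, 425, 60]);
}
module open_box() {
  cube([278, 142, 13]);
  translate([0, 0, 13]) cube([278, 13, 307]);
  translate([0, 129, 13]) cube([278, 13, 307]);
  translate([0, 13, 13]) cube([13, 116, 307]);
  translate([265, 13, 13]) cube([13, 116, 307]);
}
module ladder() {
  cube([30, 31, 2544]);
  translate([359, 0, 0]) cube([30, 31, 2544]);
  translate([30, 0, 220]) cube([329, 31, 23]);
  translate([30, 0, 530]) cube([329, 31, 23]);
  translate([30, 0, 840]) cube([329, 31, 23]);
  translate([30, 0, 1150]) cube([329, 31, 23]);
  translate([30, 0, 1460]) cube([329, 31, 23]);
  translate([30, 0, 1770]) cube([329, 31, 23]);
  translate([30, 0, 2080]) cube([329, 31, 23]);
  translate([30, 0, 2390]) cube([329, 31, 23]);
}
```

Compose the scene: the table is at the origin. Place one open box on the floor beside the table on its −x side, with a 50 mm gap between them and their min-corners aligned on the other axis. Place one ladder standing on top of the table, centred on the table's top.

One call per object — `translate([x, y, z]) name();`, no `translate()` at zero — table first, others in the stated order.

table();
translate([-328, 0, 0]) open_box();
translate([133, 311, 696]) ladder();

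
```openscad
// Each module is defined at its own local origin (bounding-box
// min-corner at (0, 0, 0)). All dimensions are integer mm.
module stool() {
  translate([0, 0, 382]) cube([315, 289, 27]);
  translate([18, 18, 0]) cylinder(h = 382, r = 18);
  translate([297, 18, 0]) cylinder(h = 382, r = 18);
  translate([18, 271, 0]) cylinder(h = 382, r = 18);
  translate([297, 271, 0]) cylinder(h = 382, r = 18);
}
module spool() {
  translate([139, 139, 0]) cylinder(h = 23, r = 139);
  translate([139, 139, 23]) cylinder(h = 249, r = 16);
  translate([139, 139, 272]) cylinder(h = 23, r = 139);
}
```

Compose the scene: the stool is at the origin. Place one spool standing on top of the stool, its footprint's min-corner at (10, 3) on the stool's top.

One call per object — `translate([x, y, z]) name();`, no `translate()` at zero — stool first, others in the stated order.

stool();
translate([10, 3, 409]) spool();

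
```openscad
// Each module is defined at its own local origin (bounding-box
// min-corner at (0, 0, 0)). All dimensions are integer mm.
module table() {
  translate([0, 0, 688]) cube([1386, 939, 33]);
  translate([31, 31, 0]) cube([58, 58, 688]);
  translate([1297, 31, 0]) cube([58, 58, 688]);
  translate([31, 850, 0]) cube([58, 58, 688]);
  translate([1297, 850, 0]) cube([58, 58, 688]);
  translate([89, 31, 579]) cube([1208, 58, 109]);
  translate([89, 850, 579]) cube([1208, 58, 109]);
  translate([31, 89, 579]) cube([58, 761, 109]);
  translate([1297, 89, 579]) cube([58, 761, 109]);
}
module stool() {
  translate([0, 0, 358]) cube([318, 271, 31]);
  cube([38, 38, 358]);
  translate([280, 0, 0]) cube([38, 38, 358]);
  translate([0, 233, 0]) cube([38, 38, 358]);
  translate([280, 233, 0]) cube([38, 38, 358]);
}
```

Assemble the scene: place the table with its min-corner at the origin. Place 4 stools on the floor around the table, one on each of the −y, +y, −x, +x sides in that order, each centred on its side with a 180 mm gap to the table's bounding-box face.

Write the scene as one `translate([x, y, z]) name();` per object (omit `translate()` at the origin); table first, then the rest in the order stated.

table();
translate([534, -451, 0]) stool();
translate([534, 1119, 0]) stool();
translate([-498, 334, 0]) stool();
translate([1566, 334, 0]) stool();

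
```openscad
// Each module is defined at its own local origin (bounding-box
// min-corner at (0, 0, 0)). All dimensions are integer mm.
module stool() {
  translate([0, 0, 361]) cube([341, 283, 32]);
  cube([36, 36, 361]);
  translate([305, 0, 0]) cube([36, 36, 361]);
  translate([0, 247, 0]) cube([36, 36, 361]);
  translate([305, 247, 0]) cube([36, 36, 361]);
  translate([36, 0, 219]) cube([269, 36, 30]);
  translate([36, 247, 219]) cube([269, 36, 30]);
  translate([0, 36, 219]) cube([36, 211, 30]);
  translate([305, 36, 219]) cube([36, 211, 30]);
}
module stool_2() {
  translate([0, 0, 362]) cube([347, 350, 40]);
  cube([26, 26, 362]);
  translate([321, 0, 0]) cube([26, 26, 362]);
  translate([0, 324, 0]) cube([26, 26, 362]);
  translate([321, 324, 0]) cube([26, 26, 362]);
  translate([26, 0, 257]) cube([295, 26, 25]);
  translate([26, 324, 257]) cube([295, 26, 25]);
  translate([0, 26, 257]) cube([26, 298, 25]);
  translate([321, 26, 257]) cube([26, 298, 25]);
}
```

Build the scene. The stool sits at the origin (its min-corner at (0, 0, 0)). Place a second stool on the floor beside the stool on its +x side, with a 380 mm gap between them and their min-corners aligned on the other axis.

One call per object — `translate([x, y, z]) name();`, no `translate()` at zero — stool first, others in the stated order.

stool();
translate([721, 0, 0]) stool_2();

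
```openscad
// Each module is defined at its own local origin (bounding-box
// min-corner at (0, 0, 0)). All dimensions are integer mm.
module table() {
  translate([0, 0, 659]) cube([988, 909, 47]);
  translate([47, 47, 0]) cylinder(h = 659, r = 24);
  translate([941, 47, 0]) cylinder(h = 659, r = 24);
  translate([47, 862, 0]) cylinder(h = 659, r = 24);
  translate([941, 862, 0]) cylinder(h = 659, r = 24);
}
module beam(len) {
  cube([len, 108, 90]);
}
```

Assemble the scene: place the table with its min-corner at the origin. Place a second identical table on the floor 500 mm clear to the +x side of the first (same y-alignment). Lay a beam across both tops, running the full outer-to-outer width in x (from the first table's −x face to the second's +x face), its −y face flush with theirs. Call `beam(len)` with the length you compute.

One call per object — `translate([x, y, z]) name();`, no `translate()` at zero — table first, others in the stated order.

table();
translate([1488, 0, 0]) table();
translate([0, 0, 706]) beam(2476);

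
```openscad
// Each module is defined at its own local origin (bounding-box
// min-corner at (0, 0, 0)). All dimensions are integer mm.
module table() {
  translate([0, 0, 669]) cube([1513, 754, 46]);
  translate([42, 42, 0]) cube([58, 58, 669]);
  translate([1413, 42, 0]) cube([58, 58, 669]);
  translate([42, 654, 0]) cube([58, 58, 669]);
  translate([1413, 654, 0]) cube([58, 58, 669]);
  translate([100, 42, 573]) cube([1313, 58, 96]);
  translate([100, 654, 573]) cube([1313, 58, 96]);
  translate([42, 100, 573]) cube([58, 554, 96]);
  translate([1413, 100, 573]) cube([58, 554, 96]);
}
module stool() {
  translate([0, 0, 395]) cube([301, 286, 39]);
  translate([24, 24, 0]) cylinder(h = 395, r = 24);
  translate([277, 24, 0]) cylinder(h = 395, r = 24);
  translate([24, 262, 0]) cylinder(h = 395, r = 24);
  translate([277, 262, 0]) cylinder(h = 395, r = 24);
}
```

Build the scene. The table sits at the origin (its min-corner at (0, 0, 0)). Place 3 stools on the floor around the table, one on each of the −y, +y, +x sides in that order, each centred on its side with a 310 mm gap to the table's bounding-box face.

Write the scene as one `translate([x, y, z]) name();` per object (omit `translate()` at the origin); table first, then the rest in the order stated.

table();
translate([606, -596, 0]) stool();
translate([606, 1064, 0]) stool();
translate([1823, 234, 0]) stool();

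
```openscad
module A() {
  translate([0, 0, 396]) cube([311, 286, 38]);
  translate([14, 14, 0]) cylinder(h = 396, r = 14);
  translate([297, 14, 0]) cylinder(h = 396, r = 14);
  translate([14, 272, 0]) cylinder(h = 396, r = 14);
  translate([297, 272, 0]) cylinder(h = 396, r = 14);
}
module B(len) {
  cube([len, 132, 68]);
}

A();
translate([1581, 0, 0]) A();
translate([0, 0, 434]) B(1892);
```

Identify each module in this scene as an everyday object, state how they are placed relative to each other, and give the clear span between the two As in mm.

Second stool starts at x = 1581; first ends at x = 311; clear span = 1581 − 311 = 1270 mm.

A is a stool. B is a beam. A beam spans the tops of two stools. The clear span between the two stools is 1270 mm.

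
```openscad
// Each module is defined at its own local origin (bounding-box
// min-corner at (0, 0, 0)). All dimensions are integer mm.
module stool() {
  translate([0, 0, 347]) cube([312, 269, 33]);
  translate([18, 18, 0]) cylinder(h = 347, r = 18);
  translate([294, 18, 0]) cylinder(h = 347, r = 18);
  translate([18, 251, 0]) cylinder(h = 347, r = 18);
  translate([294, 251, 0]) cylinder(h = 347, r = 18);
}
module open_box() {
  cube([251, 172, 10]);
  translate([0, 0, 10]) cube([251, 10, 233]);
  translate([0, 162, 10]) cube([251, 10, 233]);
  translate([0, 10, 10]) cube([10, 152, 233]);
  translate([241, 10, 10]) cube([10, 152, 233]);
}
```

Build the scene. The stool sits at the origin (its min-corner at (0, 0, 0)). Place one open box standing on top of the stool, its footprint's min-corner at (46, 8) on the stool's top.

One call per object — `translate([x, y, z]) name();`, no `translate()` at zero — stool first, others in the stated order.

stool();
translate([46, 8, 380]) open_box();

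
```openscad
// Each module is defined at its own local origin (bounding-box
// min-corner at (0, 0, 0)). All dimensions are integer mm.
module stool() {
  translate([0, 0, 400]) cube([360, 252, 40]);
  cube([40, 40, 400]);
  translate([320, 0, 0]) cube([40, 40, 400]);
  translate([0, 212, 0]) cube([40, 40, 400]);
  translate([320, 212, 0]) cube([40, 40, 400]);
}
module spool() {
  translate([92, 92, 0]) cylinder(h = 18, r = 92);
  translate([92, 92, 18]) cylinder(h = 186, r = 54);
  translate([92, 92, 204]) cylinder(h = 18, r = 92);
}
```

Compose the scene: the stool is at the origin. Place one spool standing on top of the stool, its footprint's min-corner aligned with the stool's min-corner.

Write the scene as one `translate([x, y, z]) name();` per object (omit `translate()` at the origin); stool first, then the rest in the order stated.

stool();
translate([0, 0, 440]) spool();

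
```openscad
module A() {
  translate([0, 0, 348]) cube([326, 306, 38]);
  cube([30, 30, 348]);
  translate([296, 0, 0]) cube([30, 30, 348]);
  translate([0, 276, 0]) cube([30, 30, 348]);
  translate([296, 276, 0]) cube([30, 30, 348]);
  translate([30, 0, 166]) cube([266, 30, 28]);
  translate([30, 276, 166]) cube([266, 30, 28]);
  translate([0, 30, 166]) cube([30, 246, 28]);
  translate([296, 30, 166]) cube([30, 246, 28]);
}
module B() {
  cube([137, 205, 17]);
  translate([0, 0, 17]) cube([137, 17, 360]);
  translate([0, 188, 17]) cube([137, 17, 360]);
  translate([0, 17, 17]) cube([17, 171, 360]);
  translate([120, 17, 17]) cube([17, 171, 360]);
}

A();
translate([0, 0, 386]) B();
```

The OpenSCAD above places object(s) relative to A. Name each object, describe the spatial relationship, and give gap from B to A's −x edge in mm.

The open box's min-x is at 0; the stool's min-x is 0; gap = 0 mm.

A is a stool. B is an open box. The open box is on top of the stool. The gap from the open box to the stool's −x edge is 0 mm.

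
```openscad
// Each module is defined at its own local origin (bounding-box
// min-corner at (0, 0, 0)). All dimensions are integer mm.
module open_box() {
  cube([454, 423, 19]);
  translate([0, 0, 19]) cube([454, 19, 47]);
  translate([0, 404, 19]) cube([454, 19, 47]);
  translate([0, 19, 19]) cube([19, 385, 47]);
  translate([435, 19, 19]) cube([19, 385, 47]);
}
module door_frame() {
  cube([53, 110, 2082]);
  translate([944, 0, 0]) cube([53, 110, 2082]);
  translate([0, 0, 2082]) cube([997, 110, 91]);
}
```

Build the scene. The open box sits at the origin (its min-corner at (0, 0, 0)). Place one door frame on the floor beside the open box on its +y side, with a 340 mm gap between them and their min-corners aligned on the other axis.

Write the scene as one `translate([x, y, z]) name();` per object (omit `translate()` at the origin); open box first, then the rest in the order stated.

open_box();
translate([0, 763, 0]) door_frame();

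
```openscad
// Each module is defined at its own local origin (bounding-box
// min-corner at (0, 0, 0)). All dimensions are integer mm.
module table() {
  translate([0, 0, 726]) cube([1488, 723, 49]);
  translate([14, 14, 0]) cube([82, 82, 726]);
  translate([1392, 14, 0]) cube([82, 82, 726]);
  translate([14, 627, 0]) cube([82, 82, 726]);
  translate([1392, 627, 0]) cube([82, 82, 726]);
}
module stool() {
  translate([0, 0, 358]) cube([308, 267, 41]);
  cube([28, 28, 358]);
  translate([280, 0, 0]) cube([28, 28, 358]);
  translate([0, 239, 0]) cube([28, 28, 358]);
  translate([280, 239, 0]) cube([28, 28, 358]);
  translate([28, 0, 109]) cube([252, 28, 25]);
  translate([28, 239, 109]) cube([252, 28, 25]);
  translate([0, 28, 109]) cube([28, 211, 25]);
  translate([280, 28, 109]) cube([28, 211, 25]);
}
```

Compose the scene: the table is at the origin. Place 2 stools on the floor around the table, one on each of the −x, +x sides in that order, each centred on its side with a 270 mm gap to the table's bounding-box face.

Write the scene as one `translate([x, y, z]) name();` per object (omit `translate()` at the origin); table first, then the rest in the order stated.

table();
translate([-578, 228, 0]) stool();
translate([1758, 228, 0]) stool();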